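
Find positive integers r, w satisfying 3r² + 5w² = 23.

Try small values of r and check whether (23 - 3r²)/5 is a perfect square.
r = 1: 3·1² = 3, so 5w² = 23 - 3 = 20, giving w² = 4, w = 2.
Check: 3·1² + 5·2² = 3 + 20 = 23 ✓

r = 1, w = 2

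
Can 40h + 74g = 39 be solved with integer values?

Step 1: Compute gcd(40, 74).
gcd(40, 74) = 2

Step 2: Check divisibility.
Does 2 divide 39? 39 = 2 x 19 + 1, so no.

By the theorem on linear Diophantine equations, 40h + 74g = 39 has integer solutions if and only if gcd(40, 74) divides 39. Since 2 does not divide 39, no solutions exist.

No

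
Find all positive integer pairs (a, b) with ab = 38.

The positive divisors of 38 are: 1, 2, 19, 38.
Each divisor d gives the pair (d, 38/d):
(1, 38), (2, 19), (19, 2), (38, 1)

(1, 38), (2, 19), (19, 2), (38, 1)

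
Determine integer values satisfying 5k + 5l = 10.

Step 1: Check solvability.
gcd(5, 5) = 5
Since 5 divides 10, solutions exist.

Step 2: Apply extended Euclidean algorithm to find gcd.
We find integers such that 5*x0 + 5*y0 = 5

Step 3: Scale the particular solution.
Multiply by 10/5 = 2:
k = 0, l = 2

Step 4: Verify.
5*(0) + 5*(2) = 10 = 10 ✓

k = 0, l = 2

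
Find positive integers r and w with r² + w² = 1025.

We need to find integers r, w > 0 such that r² + w² = 1025.
Trying r = 1: w² = 1025 - 1² = 1025 - 1 = 1024
w = 32
Check: 1² + 32² = 1 + 1024 = 1025 ✓

1025 = 1² + 32²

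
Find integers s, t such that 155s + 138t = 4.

Step 1: Check solvability.
gcd(155, 138) = 1
Since 1 divides 4, solutions exist.

Step 2: Apply extended Euclidean algorithm to find gcd.
We find integers such that 155*x0 + 138*y0 = 1

Step 3: Scale the particular solution.
Multiply by 4/1 = 4:
s = 260, t = -292

Step 4: Verify.
155*(260) + 138*(-292) = 4 = 4 ✓

s = 260, t = -292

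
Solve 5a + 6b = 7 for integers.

Step 1: Check solvability.
gcd(5, 6) = 1
Since 1 divides 7, solutions exist.

Step 2: Apply extended Euclidean algorithm to find gcd.
We find integers such that 5*x0 + 6*y0 = 1

Step 3: Scale the particular solution.
Multiply by 7/1 = 7:
a = -7, b = 7

Step 4: Verify.
5*(-7) + 6*(7) = 7 = 7 ✓

a = -7, b = 7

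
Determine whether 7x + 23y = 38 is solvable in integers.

Step 1: Compute gcd(7, 23).
gcd(7, 23) = 1

Step 2: Check divisibility.
Does 1 divide 38? 38 = 1 x 38, so yes.

By the theorem on linear Diophantine equations, 7x + 23y = 38 has integer solutions if and only if gcd(7, 23) divides 38. Since 1 | 38, solutions exist.

Yes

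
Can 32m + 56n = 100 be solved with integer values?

Step 1: Compute gcd(32, 56).
gcd(32, 56) = 8

Step 2: Check divisibility.
Does 8 divide 100? 100 = 8 x 12 + 4, so no.

By the theorem on linear Diophantine equations, 32m + 56n = 100 has integer solutions if and only if gcd(32, 56) divides 100. Since 8 does not divide 100, no solutions exist.

No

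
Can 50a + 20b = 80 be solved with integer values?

Step 1: Compute gcd(50, 20).
gcd(50, 20) = 10

Step 2: Check divisibility.
Does 10 divide 80? 80 = 10 x 8, so yes.

By the theorem on linear Diophantine equations, 50a + 20b = 80 has integer solutions if and only if gcd(50, 20) divides 80. Since 10 | 80, solutions exist.

Yes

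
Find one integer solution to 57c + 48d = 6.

Step 1: Check solvability.
gcd(57, 48) = 3
Since 3 divides 6, solutions exist.

Step 2: Apply extended Euclidean algorithm to find gcd.
We find integers such that 57*x0 + 48*y0 = 3

Step 3: Scale the particular solution.
Multiply by 6/3 = 2:
c = -10, d = 12

Step 4: Verify.
57*(-10) + 48*(12) = 6 = 6 ✓

c = -10, d = 12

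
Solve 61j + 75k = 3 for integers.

Step 1: Check solvability.
gcd(61, 75) = 1
Since 1 divides 3, solutions exist.

Step 2: Apply extended Euclidean algorithm to find gcd.
We find integers such that 61*x0 + 75*y0 = 1

Step 3: Scale the particular solution.
Multiply by 3/1 = 3:
j = 48, k = -39

Step 4: Verify.
61*(48) + 75*(-39) = 3 = 3 ✓

j = 48, k = -39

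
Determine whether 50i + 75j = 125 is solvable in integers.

Step 1: Compute gcd(50, 75).
gcd(50, 75) = 25

Step 2: Check divisibility.
Does 25 divide 125? 125 = 25 x 5, so yes.

By the theorem on linear Diophantine equations, 50i + 75j = 125 has integer solutions if and only if gcd(50, 75) divides 125. Since 25 | 125, solutions exist.

Yes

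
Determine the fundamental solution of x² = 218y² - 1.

We need x² = 218y² - 1. Try successive y:
y = 1: x² = 218·1² - 1 = 217, not a perfect square
y = 2: x² = 218·2² - 1 = 871, not a perfect square
y = 3: x² = 218·3² - 1 = 1961, not a perfect square
...
y = 17: x² = 218·17² - 1 = 63001 = 251² ✓
Check: 251² - 218·17² = 63001 - 63002 = -1 ✓

x = 251, y = 17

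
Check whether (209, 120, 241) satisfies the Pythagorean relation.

Compute a² + b²:
209² + 120² = 43681 + 14400 = 58081
Compute c²:
241² = 58081
Since 58081 = 58081, it is a Pythagorean triple.

Yes, it is a Pythagorean triple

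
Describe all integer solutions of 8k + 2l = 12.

Step 1: Compute gcd(8, 2) = 2.
Since 2 divides 12, solutions exist.

Step 2: Find a particular solution using extended Euclidean algorithm.
We get k₀ = 0, l₀ = 6.
Check: 8*0 + 2*6 = 12 = 12 ✓

Step 3: Write the general solution.
k = 0 + (2/2)t = 0 + 1t
l = 6 - (8/2)t = 6 - 4t
for any integer t.

k = 0 + 1t, l = 6 - 4t for integer t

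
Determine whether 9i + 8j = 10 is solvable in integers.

Step 1: Compute gcd(9, 8).
gcd(9, 8) = 1

Step 2: Check divisibility.
Does 1 divide 10? 10 = 1 x 10, so yes.

By the theorem on linear Diophantine equations, 9i + 8j = 10 has integer solutions if and only if gcd(9, 8) divides 10. Since 1 | 10, solutions exist.

Yes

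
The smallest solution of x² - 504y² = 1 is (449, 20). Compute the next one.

Solutions to x² - Dy² = 1 are generated by powers of (x₀ + y₀√D).
The next solution satisfies x₁ + y₁√504 = (x₀ + y₀√504)², giving:
x₁ = x₀² + 504y₀² = 449² + 504·20² = 201601 + 201600 = 403201
y₁ = 2x₀y₀ = 2·449·20 = 17960

Verify: 403201² - 504·17960² = 162571046401 - 162571046400 = 1 ✓

x = 403201, y = 17960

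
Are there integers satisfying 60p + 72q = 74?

Step 1: Compute gcd(60, 72).
gcd(60, 72) = 12

Step 2: Check divisibility.
Does 12 divide 74? 74 = 12 x 6 + 2, so no.

By the theorem on linear Diophantine equations, 60p + 72q = 74 has integer solutions if and only if gcd(60, 72) divides 74. Since 12 does not divide 74, no solutions exist.

No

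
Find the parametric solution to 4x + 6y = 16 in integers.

Step 1: Compute gcd(4, 6) = 2.
Since 2 divides 16, solutions exist.

Step 2: Find a particular solution using extended Euclidean algorithm.
We get x₀ = -8, y₀ = 8.
Check: 4*-8 + 6*8 = 16 = 16 ✓

Step 3: Write the general solution.
x = -8 + (6/2)t = -8 + 3t
y = 8 - (4/2)t = 8 - 2t
for any integer t.

x = -8 + 3t, y = 8 - 2t for integer t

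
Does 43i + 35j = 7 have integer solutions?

Step 1: Compute gcd(43, 35).
gcd(43, 35) = 1

Step 2: Check divisibility.
Does 1 divide 7? 7 = 1 x 7, so yes.

By the theorem on linear Diophantine equations, 43i + 35j = 7 has integer solutions if and only if gcd(43, 35) divides 7. Since 1 | 7, solutions exist.

Yes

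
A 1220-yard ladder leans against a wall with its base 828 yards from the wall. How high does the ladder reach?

The ladder, wall, and ground form a right triangle with hypotenuse 1220 and one leg 828.
By the Pythagorean theorem: h² = 1220² - 828² = 1488400 - 685584 = 802816
h = √802816 = 896 yards

896 yards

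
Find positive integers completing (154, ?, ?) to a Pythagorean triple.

We need the other leg and hypotenuse such that 154² + x² = c².
Take x = 72, c = 170: 154² + 72² = 23716 + 5184 = 28900 = 170² ✓
Triple: (154, 72, 170)

(154, 72, 170)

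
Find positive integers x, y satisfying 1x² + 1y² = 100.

Try small values of x and check whether (100 - 1x²)/1 is a perfect square.
x = 8: 1·8² = 64, so 1y² = 100 - 64 = 36, giving y² = 36, y = 6.
Check: 1·8² + 1·6² = 64 + 36 = 100 ✓

x = 8, y = 6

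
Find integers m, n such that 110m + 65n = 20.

Step 1: Check solvability.
gcd(110, 65) = 5
Since 5 divides 20, solutions exist.

Step 2: Apply extended Euclidean algorithm to find gcd.
We find integers such that 110*x0 + 65*y0 = 5

Step 3: Scale the particular solution.
Multiply by 20/5 = 4:
m = 12, n = -20

Step 4: Verify.
110*(12) + 65*(-20) = 20 = 20 ✓

m = 12, n = -20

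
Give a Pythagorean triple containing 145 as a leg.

We need the other leg and hypotenuse such that 145² + x² = c².
Take x = 408, c = 433: 145² + 408² = 21025 + 166464 = 187489 = 433² ✓
Triple: (145, 408, 433)

(145, 408, 433)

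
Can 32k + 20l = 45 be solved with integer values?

Step 1: Compute gcd(32, 20).
gcd(32, 20) = 4

Step 2: Check divisibility.
Does 4 divide 45? 45 = 4 x 11 + 1, so no.

By the theorem on linear Diophantine equations, 32k + 20l = 45 has integer solutions if and only if gcd(32, 20) divides 45. Since 4 does not divide 45, no solutions exist.

No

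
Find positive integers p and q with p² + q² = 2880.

We need to find integers p, q > 0 such that p² + q² = 2880.
Trying p = 24: q² = 2880 - 24² = 2880 - 576 = 2304
q = 48
Check: 24² + 48² = 576 + 2304 = 2880 ✓

2880 = 24² + 48²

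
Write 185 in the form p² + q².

We need to find integers p, q > 0 such that p² + q² = 185.
Trying p = 4: q² = 185 - 4² = 185 - 16 = 169
q = 13
Check: 4² + 13² = 16 + 169 = 185 ✓

185 = 4² + 13²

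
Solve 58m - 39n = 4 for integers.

Step 1: Check solvability.
gcd(58, 39) = 1
Since 1 divides 4, solutions exist.

Step 2: Apply extended Euclidean algorithm to find gcd.
We find integers such that 58*x0 + 39*y0 = 1

Step 3: Scale the particular solution.
Multiply by 4/1 = 4:
m = -8, n = -12

Step 4: Verify.
58*(-8) - 39*(-12) = 4 = 4 ✓

m = -8, n = -12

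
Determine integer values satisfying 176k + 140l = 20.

Step 1: Check solvability.
gcd(176, 140) = 4
Since 4 divides 20, solutions exist.

Step 2: Apply extended Euclidean algorithm to find gcd.
We find integers such that 176*x0 + 140*y0 = 4

Step 3: Scale the particular solution.
Multiply by 20/4 = 5:
k = 20, l = -25

Step 4: Verify.
176*(20) + 140*(-25) = 20 = 20 ✓

k = 20, l = -25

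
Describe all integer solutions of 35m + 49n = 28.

Step 1: Compute gcd(35, 49) = 7.
Since 7 divides 28, solutions exist.

Step 2: Find a particular solution using extended Euclidean algorithm.
We get m₀ = 12, n₀ = -8.
Check: 35*12 + 49*-8 = 28 = 28 ✓

Step 3: Write the general solution.
m = 12 + (49/7)t = 12 + 7t
n = -8 - (35/7)t = -8 - 5t
for any integer t.

m = 12 + 7t, n = -8 - 5t for integer t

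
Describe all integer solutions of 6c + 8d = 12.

Step 1: Compute gcd(6, 8) = 2.
Since 2 divides 12, solutions exist.

Step 2: Find a particular solution using extended Euclidean algorithm.
We get c₀ = -6, d₀ = 6.
Check: 6*-6 + 8*6 = 12 = 12 ✓

Step 3: Write the general solution.
c = -6 + (8/2)t = -6 + 4t
d = 6 - (6/2)t = 6 - 3t
for any integer t.

c = -6 + 4t, d = 6 - 3t for integer t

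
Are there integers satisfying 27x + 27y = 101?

Step 1: Compute gcd(27, 27).
gcd(27, 27) = 27

Step 2: Check divisibility.
Does 27 divide 101? 101 = 27 x 3 + 20, so no.

By the theorem on linear Diophantine equations, 27x + 27y = 101 has integer solutions if and only if gcd(27, 27) divides 101. Since 27 does not divide 101, no solutions exist.

No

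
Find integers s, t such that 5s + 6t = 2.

Step 1: Check solvability.
gcd(5, 6) = 1
Since 1 divides 2, solutions exist.

Step 2: Apply extended Euclidean algorithm to find gcd.
We find integers such that 5*x0 + 6*y0 = 1

Step 3: Scale the particular solution.
Multiply by 2/1 = 2:
s = -2, t = 2

Step 4: Verify.
5*(-2) + 6*(2) = 2 = 2 ✓

s = -2, t = 2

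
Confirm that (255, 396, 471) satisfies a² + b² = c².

Compute a² + b² = 255² + 396² = 65025 + 156816 = 221841
Compute c² = 471² = 221841
Since 221841 = 221841, confirmed.

Yes, it is a Pythagorean triple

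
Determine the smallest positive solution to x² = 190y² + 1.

We seek the smallest positive integers (x, y) with x² - 190y² = 1, i.e., x² = 190y² + 1.
Try successive y values:
y = 1: x² = 190·1² + 1 = 191, not a perfect square
y = 2: x² = 190·2² + 1 = 761, not a perfect square
y = 3: x² = 190·3² + 1 = 1711, not a perfect square
... continuing the search (or via continued fractions) ...
y = 3774: x² = 190·3774² + 1 = 2706184441, x = 52021 ✓

Verify: 52021² - 190·3774² = 2706184441 - 2706184440 = 1 ✓

x = 52021, y = 3774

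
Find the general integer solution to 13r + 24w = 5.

Step 1: Compute gcd(13, 24) = 1.
Since 1 divides 5, solutions exist.

Step 2: Find a particular solution using extended Euclidean algorithm.
We get r₀ = -55, w₀ = 30.
Check: 13*-55 + 24*30 = 5 = 5 ✓

Step 3: Write the general solution.
r = -55 + (24/1)t = -55 + 24t
w = 30 - (13/1)t = 30 - 13t
for any integer t.

r = -55 + 24t, w = 30 - 13t for integer t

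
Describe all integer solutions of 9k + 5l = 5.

Step 1: Compute gcd(9, 5) = 1.
Since 1 divides 5, solutions exist.

Step 2: Find a particular solution using extended Euclidean algorithm.
We get k₀ = -5, l₀ = 10.
Check: 9*-5 + 5*10 = 5 = 5 ✓

Step 3: Write the general solution.
k = -5 + (5/1)t = -5 + 5t
l = 10 - (9/1)t = 10 - 9t
for any integer t.

k = -5 + 5t, l = 10 - 9t for integer t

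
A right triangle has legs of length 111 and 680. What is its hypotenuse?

c² = a² + b² = 111² + 680² = 12321 + 462400 = 474721
c = 689

689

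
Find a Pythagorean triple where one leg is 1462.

We need the other leg and hypotenuse such that 1462² + x² = c².
Take x = 1560, c = 2138: 1462² + 1560² = 2137444 + 2433600 = 4571044 = 2138² ✓
Triple: (1462, 1560, 2138)

(1462, 1560, 2138)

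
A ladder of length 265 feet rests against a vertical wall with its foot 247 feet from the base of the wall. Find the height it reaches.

The ladder, wall, and ground form a right triangle with hypotenuse 265 and one leg 247.
By the Pythagorean theorem: h² = 265² - 247² = 70225 - 61009 = 9216
h = √9216 = 96 feet

96 feet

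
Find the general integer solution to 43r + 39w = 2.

Step 1: Compute gcd(43, 39) = 1.
Since 1 divides 2, solutions exist.

Step 2: Find a particular solution using extended Euclidean algorithm.
We get r₀ = 20, w₀ = -22.
Check: 43*20 + 39*-22 = 2 = 2 ✓

Step 3: Write the general solution.
r = 20 + (39/1)t = 20 + 39t
w = -22 - (43/1)t = -22 - 43t
for any integer t.

r = 20 + 39t, w = -22 - 43t for integer t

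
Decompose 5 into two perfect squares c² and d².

We need to find integers c, d > 0 such that c² + d² = 5.
Trying c = 1: d² = 5 - 1² = 5 - 1 = 4
d = 2
Check: 1² + 2² = 1 + 4 = 5 ✓

5 = 1² + 2²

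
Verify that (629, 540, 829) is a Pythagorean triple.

Compute a² + b² = 629² + 540² = 395641 + 291600 = 687241
Compute c² = 829² = 687241
Since 687241 = 687241, confirmed.

Yes, it is a Pythagorean triple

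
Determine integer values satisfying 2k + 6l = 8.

Step 1: Check solvability.
gcd(2, 6) = 2
Since 2 divides 8, solutions exist.

Step 2: Apply extended Euclidean algorithm to find gcd.
We find integers such that 2*x0 + 6*y0 = 2

Step 3: Scale the particular solution.
Multiply by 8/2 = 4:
k = 4, l = 0

Step 4: Verify.
2*(4) + 6*(0) = 8 = 8 ✓

k = 4, l = 0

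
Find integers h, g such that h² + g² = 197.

We need to find integers h, g > 0 such that h² + g² = 197.
Trying h = 1: g² = 197 - 1² = 197 - 1 = 196
g = 14
Check: 1² + 14² = 1 + 196 = 197 ✓

197 = 1² + 14²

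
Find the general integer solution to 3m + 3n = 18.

Step 1: Compute gcd(3, 3) = 3.
Since 3 divides 18, solutions exist.

Step 2: Find a particular solution using extended Euclidean algorithm.
We get m₀ = 0, n₀ = 6.
Check: 3*0 + 3*6 = 18 = 18 ✓

Step 3: Write the general solution.
m = 0 + (3/3)t = 0 + 1t
n = 6 - (3/3)t = 6 - 1t
for any integer t.

m = 0 + 1t, n = 6 - 1t for integer t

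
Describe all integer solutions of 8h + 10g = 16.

Step 1: Compute gcd(8, 10) = 2.
Since 2 divides 16, solutions exist.

Step 2: Find a particular solution using extended Euclidean algorithm.
We get h₀ = -8, g₀ = 8.
Check: 8*-8 + 10*8 = 16 = 16 ✓

Step 3: Write the general solution.
h = -8 + (10/2)t = -8 + 5t
g = 8 - (8/2)t = 8 - 4t
for any integer t.

h = -8 + 5t, g = 8 - 4t for integer t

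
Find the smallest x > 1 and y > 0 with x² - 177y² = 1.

We seek the smallest positive integers (x, y) with x² - 177y² = 1, i.e., x² = 177y² + 1.
Try successive y values:
y = 1: x² = 177·1² + 1 = 178, not a perfect square
y = 2: x² = 177·2² + 1 = 709, not a perfect square
y = 3: x² = 177·3² + 1 = 1594, not a perfect square
... continuing the search (or via continued fractions) ...
y = 4692: x² = 177·4692² + 1 = 3896630929, x = 62423 ✓

Verify: 62423² - 177·4692² = 3896630929 - 3896630928 = 1 ✓

x = 62423, y = 4692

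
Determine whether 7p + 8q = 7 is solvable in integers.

Step 1: Compute gcd(7, 8).
gcd(7, 8) = 1

Step 2: Check divisibility.
Does 1 divide 7? 7 = 1 x 7, so yes.

By the theorem on linear Diophantine equations, 7p + 8q = 7 has integer solutions if and only if gcd(7, 8) divides 7. Since 1 | 7, solutions exist.

Yes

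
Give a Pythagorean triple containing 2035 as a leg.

We need the other leg and hypotenuse such that 2035² + x² = c².
Take x = 3120, c = 3725: 2035² + 3120² = 4141225 + 9734400 = 13875625 = 3725² ✓
Triple: (2035, 3120, 3725)

(2035, 3120, 3725)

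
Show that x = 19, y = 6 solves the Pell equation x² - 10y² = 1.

Compute x² = 19² = 361
Compute 10y² = 10·6² = 10·36 = 360
x² - 10y² = 361 - 360 = 1
Since this equals 1, (19, 6) is a solution.

Yes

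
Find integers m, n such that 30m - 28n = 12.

Step 1: Check solvability.
gcd(30, 28) = 2
Since 2 divides 12, solutions exist.

Step 2: Apply extended Euclidean algorithm to find gcd.
We find integers such that 30*x0 + 28*y0 = 2

Step 3: Scale the particular solution.
Multiply by 12/2 = 6:
m = 6, n = 6

Step 4: Verify.
30*(6) - 28*(6) = 12 = 12 ✓

m = 6, n = 6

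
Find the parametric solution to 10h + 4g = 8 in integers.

Step 1: Compute gcd(10, 4) = 2.
Since 2 divides 8, solutions exist.

Step 2: Find a particular solution using extended Euclidean algorithm.
We get h₀ = 4, g₀ = -8.
Check: 10*4 + 4*-8 = 8 = 8 ✓

Step 3: Write the general solution.
h = 4 + (4/2)t = 4 + 2t
g = -8 - (10/2)t = -8 - 5t
for any integer t.

h = 4 + 2t, g = -8 - 5t for integer t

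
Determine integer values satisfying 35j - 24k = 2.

Step 1: Check solvability.
gcd(35, 24) = 1
Since 1 divides 2, solutions exist.

Step 2: Apply extended Euclidean algorithm to find gcd.
We find integers such that 35*x0 + 24*y0 = 1

Step 3: Scale the particular solution.
Multiply by 2/1 = 2:
j = 22, k = 32

Step 4: Verify.
35*(22) - 24*(32) = 2 = 2 ✓

j = 22, k = 32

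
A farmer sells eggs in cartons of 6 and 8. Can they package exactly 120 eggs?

We need non-negative a, b with 6a + 8b = 120.
gcd(6, 8) = 2 divides 120.
Try a = 0: 8b = 120 - 0 = 120, so b = 15.
One way: 0 cartons of 6 and 15 cartons of 8.

Yes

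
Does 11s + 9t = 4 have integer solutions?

Step 1: Compute gcd(11, 9).
gcd(11, 9) = 1

Step 2: Check divisibility.
Does 1 divide 4? 4 = 1 x 4, so yes.

By the theorem on linear Diophantine equations, 11s + 9t = 4 has integer solutions if and only if gcd(11, 9) divides 4. Since 1 | 4, solutions exist.

Yes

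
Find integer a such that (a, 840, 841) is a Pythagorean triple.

a² = c² - b² = 841² - 840² = 707281 - 705600 = 1681
a = sqrt(1681) = 41

41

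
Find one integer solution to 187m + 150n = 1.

Step 1: Check solvability.
gcd(187, 150) = 1
Since 1 divides 1, solutions exist.

Step 2: Apply extended Euclidean algorithm to find gcd.
We find integers such that 187*x0 + 150*y0 = 1

Step 3: Scale the particular solution.
Multiply by 1/1 = 1:
m = 73, n = -91

Step 4: Verify.
187*(73) + 150*(-91) = 1 = 1 ✓

m = 73, n = -91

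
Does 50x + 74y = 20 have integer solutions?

Step 1: Compute gcd(50, 74).
gcd(50, 74) = 2

Step 2: Check divisibility.
Does 2 divide 20? 20 = 2 x 10, so yes.

By the theorem on linear Diophantine equations, 50x + 74y = 20 has integer solutions if and only if gcd(50, 74) divides 20. Since 2 | 20, solutions exist.

Yes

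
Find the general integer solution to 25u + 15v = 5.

Step 1: Compute gcd(25, 15) = 5.
Since 5 divides 5, solutions exist.

Step 2: Find a particular solution using extended Euclidean algorithm.
We get u₀ = -1, v₀ = 2.
Check: 25*-1 + 15*2 = 5 = 5 ✓

Step 3: Write the general solution.
u = -1 + (15/5)t = -1 + 3t
v = 2 - (25/5)t = 2 - 5t
for any integer t.

u = -1 + 3t, v = 2 - 5t for integer t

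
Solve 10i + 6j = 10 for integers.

Step 1: Check solvability.
gcd(10, 6) = 2
Since 2 divides 10, solutions exist.

Step 2: Apply extended Euclidean algorithm to find gcd.
We find integers such that 10*x0 + 6*y0 = 2

Step 3: Scale the particular solution.
Multiply by 10/2 = 5:
i = -5, j = 10

Step 4: Verify.
10*(-5) + 6*(10) = 10 = 10 ✓

i = -5, j = 10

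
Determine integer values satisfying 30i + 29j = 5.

Step 1: Check solvability.
gcd(30, 29) = 1
Since 1 divides 5, solutions exist.

Step 2: Apply extended Euclidean algorithm to find gcd.
We find integers such that 30*x0 + 29*y0 = 1

Step 3: Scale the particular solution.
Multiply by 5/1 = 5:
i = 5, j = -5

Step 4: Verify.
30*(5) + 29*(-5) = 5 = 5 ✓

i = 5, j = -5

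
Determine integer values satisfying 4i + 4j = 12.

Step 1: Check solvability.
gcd(4, 4) = 4
Since 4 divides 12, solutions exist.

Step 2: Apply extended Euclidean algorithm to find gcd.
We find integers such that 4*x0 + 4*y0 = 4

Step 3: Scale the particular solution.
Multiply by 12/4 = 3:
i = 0, j = 3

Step 4: Verify.
4*(0) + 4*(3) = 12 = 12 ✓

i = 0, j = 3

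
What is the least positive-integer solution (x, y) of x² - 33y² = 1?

We seek the smallest positive integers (x, y) with x² - 33y² = 1, i.e., x² = 33y² + 1.
Try successive y values:
y = 1: x² = 33·1² + 1 = 34, not a perfect square
y = 2: x² = 33·2² + 1 = 133, not a perfect square
y = 3: x² = 33·3² + 1 = 298, not a perfect square
... continuing the search (or via continued fractions) ...
y = 4: x² = 33·4² + 1 = 529, x = 23 ✓

Verify: 23² - 33·4² = 529 - 528 = 1 ✓

x = 23, y = 4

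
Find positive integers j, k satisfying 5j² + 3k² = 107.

Try small values of j and check whether (107 - 5j²)/3 is a perfect square.
j = 4: 5·4² = 80, so 3k² = 107 - 80 = 27, giving k² = 9, k = 3.
Check: 5·4² + 3·3² = 80 + 27 = 107 ✓

j = 4, k = 3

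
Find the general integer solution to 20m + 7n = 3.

Step 1: Compute gcd(20, 7) = 1.
Since 1 divides 3, solutions exist.

Step 2: Find a particular solution using extended Euclidean algorithm.
We get m₀ = -3, n₀ = 9.
Check: 20*-3 + 7*9 = 3 = 3 ✓

Step 3: Write the general solution.
m = -3 + (7/1)t = -3 + 7t
n = 9 - (20/1)t = 9 - 20t
for any integer t.

m = -3 + 7t, n = 9 - 20t for integer t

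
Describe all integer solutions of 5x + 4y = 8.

Step 1: Compute gcd(5, 4) = 1.
Since 1 divides 8, solutions exist.

Step 2: Find a particular solution using extended Euclidean algorithm.
We get x₀ = 8, y₀ = -8.
Check: 5*8 + 4*-8 = 8 = 8 ✓

Step 3: Write the general solution.
x = 8 + (4/1)t = 8 + 4t
y = -8 - (5/1)t = -8 - 5t
for any integer t.

x = 8 + 4t, y = -8 - 5t for integer t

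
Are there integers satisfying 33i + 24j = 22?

Step 1: Compute gcd(33, 24).
gcd(33, 24) = 3

Step 2: Check divisibility.
Does 3 divide 22? 22 = 3 x 7 + 1, so no.

By the theorem on linear Diophantine equations, 33i + 24j = 22 has integer solutions if and only if gcd(33, 24) divides 22. Since 3 does not divide 22, no solutions exist.

No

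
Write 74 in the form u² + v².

We need to find integers u, v > 0 such that u² + v² = 74.
Trying u = 5: v² = 74 - 5² = 74 - 25 = 49
v = 7
Check: 5² + 7² = 25 + 49 = 74 ✓

74 = 5² + 7²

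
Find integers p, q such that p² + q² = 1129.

We need to find integers p, q > 0 such that p² + q² = 1129.
Trying p = 20: q² = 1129 - 20² = 1129 - 400 = 729
q = 27
Check: 20² + 27² = 400 + 729 = 1129 ✓

1129 = 20² + 27²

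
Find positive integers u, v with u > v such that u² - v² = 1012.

Factor: u² - v² = (u+v)(u-v) = 1012.
We need two factors of 1012 with the same parity.
Use u+v = 506 and u-v = 2 (product 506·2 = 1012).
Adding: 2u = 508, so u = 254.
Subtracting: 2v = 504, so v = 252.
Check: 254² - 252² = 64516 - 63504 = 1012 ✓

u = 254, v = 252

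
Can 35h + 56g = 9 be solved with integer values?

Step 1: Compute gcd(35, 56).
gcd(35, 56) = 7

Step 2: Check divisibility.
Does 7 divide 9? 9 = 7 x 1 + 2, so no.

By the theorem on linear Diophantine equations, 35h + 56g = 9 has integer solutions if and only if gcd(35, 56) divides 9. Since 7 does not divide 9, no solutions exist.

No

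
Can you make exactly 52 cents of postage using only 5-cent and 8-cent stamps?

We need non-negative x, y with 5x + 8y = 52.
gcd(5, 8) = 1 divides 52, so integer solutions exist.
Search for a non-negative one: x = 4 gives 8y = 52 - 20 = 32, so y = 4.
Check: 5·4 + 8·4 = 52 ✓

Yes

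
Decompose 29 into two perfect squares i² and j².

We need to find integers i, j > 0 such that i² + j² = 29.
Trying i = 2: j² = 29 - 2² = 29 - 4 = 25
j = 5
Check: 2² + 5² = 4 + 25 = 29 ✓

29 = 2² + 5²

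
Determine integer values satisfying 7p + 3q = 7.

Step 1: Check solvability.
gcd(7, 3) = 1
Since 1 divides 7, solutions exist.

Step 2: Apply extended Euclidean algorithm to find gcd.
We find integers such that 7*x0 + 3*y0 = 1

Step 3: Scale the particular solution.
Multiply by 7/1 = 7:
p = 7, q = -14

Step 4: Verify.
7*(7) + 3*(-14) = 7 = 7 ✓

p = 7, q = -14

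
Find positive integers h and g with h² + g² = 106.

We need to find integers h, g > 0 such that h² + g² = 106.
Trying h = 5: g² = 106 - 5² = 106 - 25 = 81
g = 9
Check: 5² + 9² = 25 + 81 = 106 ✓

106 = 5² + 9²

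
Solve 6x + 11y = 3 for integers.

Step 1: Check solvability.
gcd(6, 11) = 1
Since 1 divides 3, solutions exist.

Step 2: Apply extended Euclidean algorithm to find gcd.
We find integers such that 6*x0 + 11*y0 = 1

Step 3: Scale the particular solution.
Multiply by 3/1 = 3:
x = 6, y = -3

Step 4: Verify.
6*(6) + 11*(-3) = 3 = 3 ✓

x = 6, y = -3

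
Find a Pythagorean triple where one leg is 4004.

We need the other leg and hypotenuse such that 4004² + x² = c².
Take x = 2205, c = 4571: 4004² + 2205² = 16032016 + 4862025 = 20894041 = 4571² ✓
Triple: (2205, 4004, 4571)

(2205, 4004, 4571)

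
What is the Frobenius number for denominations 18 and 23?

For two coprime denominations a and b, the Frobenius number (largest value not representable as a non-negative combination) is ab - a - b.
Here gcd(18, 23) = 1, so they are coprime.
F(18, 23) = 18·23 - 18 - 23 = 414 - 41 = 373

373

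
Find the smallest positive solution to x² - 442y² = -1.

We need x² = 442y² - 1. Try successive y:
y = 1: x² = 442·1² - 1 = 441 = 21² ✓
Check: 21² - 442·1² = 441 - 442 = -1 ✓

x = 21, y = 1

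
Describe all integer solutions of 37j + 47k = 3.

Step 1: Compute gcd(37, 47) = 1.
Since 1 divides 3, solutions exist.

Step 2: Find a particular solution using extended Euclidean algorithm.
We get j₀ = 42, k₀ = -33.
Check: 37*42 + 47*-33 = 3 = 3 ✓

Step 3: Write the general solution.
j = 42 + (47/1)t = 42 + 47t
k = -33 - (37/1)t = -33 - 37t
for any integer t.

j = 42 + 47t, k = -33 - 37t for integer t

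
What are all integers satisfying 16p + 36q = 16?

Step 1: Compute gcd(16, 36) = 4.
Since 4 divides 16, solutions exist.

Step 2: Find a particular solution using extended Euclidean algorithm.
We get p₀ = -8, q₀ = 4.
Check: 16*-8 + 36*4 = 16 = 16 ✓

Step 3: Write the general solution.
p = -8 + (36/4)t = -8 + 9t
q = 4 - (16/4)t = 4 - 4t
for any integer t.

p = -8 + 9t, q = 4 - 4t for integer t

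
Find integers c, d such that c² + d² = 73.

We need to find integers c, d > 0 such that c² + d² = 73.
Trying c = 3: d² = 73 - 3² = 73 - 9 = 64
d = 8
Check: 3² + 8² = 9 + 64 = 73 ✓

73 = 3² + 8²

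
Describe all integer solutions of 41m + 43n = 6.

Step 1: Compute gcd(41, 43) = 1.
Since 1 divides 6, solutions exist.

Step 2: Find a particular solution using extended Euclidean algorithm.
We get m₀ = 126, n₀ = -120.
Check: 41*126 + 43*-120 = 6 = 6 ✓

Step 3: Write the general solution.
m = 126 + (43/1)t = 126 + 43t
n = -120 - (41/1)t = -120 - 41t
for any integer t.

m = 126 + 43t, n = -120 - 41t for integer t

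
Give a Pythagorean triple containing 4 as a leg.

We need the other leg and hypotenuse such that 4² + x² = c².
Take x = 3, c = 5: 4² + 3² = 16 + 9 = 25 = 5² ✓
Triple: (3, 4, 5)

(3, 4, 5)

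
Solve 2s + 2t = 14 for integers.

Step 1: Check solvability.
gcd(2, 2) = 2
Since 2 divides 14, solutions exist.

Step 2: Apply extended Euclidean algorithm to find gcd.
We find integers such that 2*x0 + 2*y0 = 2

Step 3: Scale the particular solution.
Multiply by 14/2 = 7:
s = 0, t = 7

Step 4: Verify.
2*(0) + 2*(7) = 14 = 14 ✓

s = 0, t = 7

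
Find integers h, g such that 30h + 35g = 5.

Step 1: Check solvability.
gcd(30, 35) = 5
Since 5 divides 5, solutions exist.

Step 2: Apply extended Euclidean algorithm to find gcd.
We find integers such that 30*x0 + 35*y0 = 5

Step 3: Scale the particular solution.
Multiply by 5/5 = 1:
h = -1, g = 1

Step 4: Verify.
30*(-1) + 35*(1) = 5 = 5 ✓

h = -1, g = 1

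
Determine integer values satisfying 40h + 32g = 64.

Step 1: Check solvability.
gcd(40, 32) = 8
Since 8 divides 64, solutions exist.

Step 2: Apply extended Euclidean algorithm to find gcd.
We find integers such that 40*x0 + 32*y0 = 8

Step 3: Scale the particular solution.
Multiply by 64/8 = 8:
h = 8, g = -8

Step 4: Verify.
40*(8) + 32*(-8) = 64 = 64 ✓

h = 8, g = -8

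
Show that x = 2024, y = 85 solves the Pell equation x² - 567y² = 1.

Compute x² = 2024² = 4096576
Compute 567y² = 567·85² = 567·7225 = 4096575
x² - 567y² = 4096576 - 4096575 = 1
Since this equals 1, (2024, 85) is a solution.

Yes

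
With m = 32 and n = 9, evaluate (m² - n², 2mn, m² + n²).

a = m² - n² = 1024 - 81 = 943
b = 2mn = 2·32·9 = 576
c = m² + n² = 1024 + 81 = 1105
Verify: 943² + 576² = 889249 + 331776 = 1221025 = 1105² ✓

(943, 576, 1105)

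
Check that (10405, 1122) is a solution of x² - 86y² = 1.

Compute x² = 10405² = 108264025
Compute 86y² = 86·1122² = 86·1258884 = 108264024
x² - 86y² = 108264025 - 108264024 = 1
Since this equals 1, (10405, 1122) is a solution.

Yes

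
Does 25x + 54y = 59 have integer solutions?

Step 1: Compute gcd(25, 54).
gcd(25, 54) = 1

Step 2: Check divisibility.
Does 1 divide 59? 59 = 1 x 59, so yes.

By the theorem on linear Diophantine equations, 25x + 54y = 59 has integer solutions if and only if gcd(25, 54) divides 59. Since 1 | 59, solutions exist.

Yes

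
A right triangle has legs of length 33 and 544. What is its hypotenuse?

c² = a² + b² = 33² + 544² = 1089 + 295936 = 297025
c = 545

545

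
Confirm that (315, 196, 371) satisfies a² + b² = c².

Compute a² + b² = 315² + 196² = 99225 + 38416 = 137641
Compute c² = 371² = 137641
Since 137641 = 137641, confirmed.

Yes, it is a Pythagorean triple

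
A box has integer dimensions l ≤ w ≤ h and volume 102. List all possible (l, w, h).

Iterate l from 1 to ⌊102^(1/3)⌋. For each l dividing 102, iterate w ≥ l with w dividing 102/l, and set h = 102/(l·w).
Triples found (5): (1×1×102), (1×2×51), (1×3×34), (1×6×17), (2×3×17)

(1×1×102), (1×2×51), (1×3×34), (1×6×17), (2×3×17)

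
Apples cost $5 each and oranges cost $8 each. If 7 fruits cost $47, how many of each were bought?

Let a = apples, o = oranges.
a + o = 7
5a + 8o = 47
Substitute o = 7 - a:
5a + 8(7 - a) = 47
(5 - 8)a = 47 - 56
-3a = -9
a = 3, o = 7 - 3 = 4

Apples: 3, Oranges: 4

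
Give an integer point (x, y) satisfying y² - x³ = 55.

Try small integer x values and check whether x³ + 55 is a perfect square.
x = 9: x³ + 55 = 9³ + 55 = 729 + 55 = 784
Is 784 a perfect square? 28² = 784 ✓
So (x, y) = (9, 28) is a solution.

x = 9, y = 28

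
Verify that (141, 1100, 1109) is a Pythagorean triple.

Compute a² + b² = 141² + 1100² = 19881 + 1210000 = 1229881
Compute c² = 1109² = 1229881
Since 1229881 = 1229881, confirmed.

Yes, it is a Pythagorean triple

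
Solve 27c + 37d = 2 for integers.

Step 1: Check solvability.
gcd(27, 37) = 1
Since 1 divides 2, solutions exist.

Step 2: Apply extended Euclidean algorithm to find gcd.
We find integers such that 27*x0 + 37*y0 = 1

Step 3: Scale the particular solution.
Multiply by 2/1 = 2:
c = 22, d = -16

Step 4: Verify.
27*(22) + 37*(-16) = 2 = 2 ✓

c = 22, d = -16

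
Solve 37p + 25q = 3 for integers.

Step 1: Check solvability.
gcd(37, 25) = 1
Since 1 divides 3, solutions exist.

Step 2: Apply extended Euclidean algorithm to find gcd.
We find integers such that 37*x0 + 25*y0 = 1

Step 3: Scale the particular solution.
Multiply by 3/1 = 3:
p = -6, q = 9

Step 4: Verify.
37*(-6) + 25*(9) = 3 = 3 ✓

p = -6, q = 9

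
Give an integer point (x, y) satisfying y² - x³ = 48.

Try small integer x values and check whether x³ + 48 is a perfect square.
x = 1: x³ + 48 = 1³ + 48 = 1 + 48 = 49
Is 49 a perfect square? 7² = 49 ✓
So (x, y) = (1, -7) is a solution.

x = 1, y = -7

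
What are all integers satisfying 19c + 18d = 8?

Step 1: Compute gcd(19, 18) = 1.
Since 1 divides 8, solutions exist.

Step 2: Find a particular solution using extended Euclidean algorithm.
We get c₀ = 8, d₀ = -8.
Check: 19*8 + 18*-8 = 8 = 8 ✓

Step 3: Write the general solution.
c = 8 + (18/1)t = 8 + 18t
d = -8 - (19/1)t = -8 - 19t
for any integer t.

c = 8 + 18t, d = -8 - 19t for integer t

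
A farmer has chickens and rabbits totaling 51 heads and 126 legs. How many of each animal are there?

Let c = chickens, r = rabbits.
Heads: c + r = 51
Legs: 2c + 4r = 126
From the first equation, c = 51 - r. Substitute:
2(51 - r) + 4r = 126
102 + 2r = 126
r = (126 - 102)/2 = 12
c = 51 - 12 = 39

Chickens: 39, Rabbits: 12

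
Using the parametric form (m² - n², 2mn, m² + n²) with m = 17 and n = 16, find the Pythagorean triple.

a = m² - n² = 17² - 16² = 289 - 256 = 33
b = 2mn = 2·17·16 = 544
c = m² + n² = 289 + 256 = 545
Verify: 33² + 544² = 1089 + 295936 = 297025 = 545² ✓

(33, 544, 545)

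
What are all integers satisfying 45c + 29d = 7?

Step 1: Compute gcd(45, 29) = 1.
Since 1 divides 7, solutions exist.

Step 2: Find a particular solution using extended Euclidean algorithm.
We get c₀ = -63, d₀ = 98.
Check: 45*-63 + 29*98 = 7 = 7 ✓

Step 3: Write the general solution.
c = -63 + (29/1)t = -63 + 29t
d = 98 - (45/1)t = 98 - 45t
for any integer t.

c = -63 + 29t, d = 98 - 45t for integer t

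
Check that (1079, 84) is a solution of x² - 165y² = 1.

Compute x² = 1079² = 1164241
Compute 165y² = 165·84² = 165·7056 = 1164240
x² - 165y² = 1164241 - 1164240 = 1
Since this equals 1, (1079, 84) is a solution.

Yes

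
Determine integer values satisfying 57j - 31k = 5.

Step 1: Check solvability.
gcd(57, 31) = 1
Since 1 divides 5, solutions exist.

Step 2: Apply extended Euclidean algorithm to find gcd.
We find integers such that 57*x0 + 31*y0 = 1

Step 3: Scale the particular solution.
Multiply by 5/1 = 5:
j = 30, k = 55

Step 4: Verify.
57*(30) - 31*(55) = 5 = 5 ✓

j = 30, k = 55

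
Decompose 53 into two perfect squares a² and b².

We need to find integers a, b > 0 such that a² + b² = 53.
Trying a = 2: b² = 53 - 2² = 53 - 4 = 49
b = 7
Check: 2² + 7² = 4 + 49 = 53 ✓

53 = 2² + 7²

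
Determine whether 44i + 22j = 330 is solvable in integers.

Step 1: Compute gcd(44, 22).
gcd(44, 22) = 22

Step 2: Check divisibility.
Does 22 divide 330? 330 = 22 x 15, so yes.

By the theorem on linear Diophantine equations, 44i + 22j = 330 has integer solutions if and only if gcd(44, 22) divides 330. Since 22 | 330, solutions exist.

Yes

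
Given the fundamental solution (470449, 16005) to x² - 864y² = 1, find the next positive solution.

Solutions to x² - Dy² = 1 are generated by powers of (x₀ + y₀√D).
The next solution satisfies x₁ + y₁√864 = (x₀ + y₀√864)², giving:
x₁ = x₀² + 864y₀² = 470449² + 864·16005² = 221322261601 + 221322261600 = 442644523201
y₁ = 2x₀y₀ = 2·470449·16005 = 15059072490

Verify: 442644523201² - 864·15059072490² = 195934173919840627286401 - 195934173919840627286400 = 1 ✓

x = 442644523201, y = 15059072490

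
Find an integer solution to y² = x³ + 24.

Try small integer x values and check whether x³ + 24 is a perfect square.
x = 10: x³ + 24 = 10³ + 24 = 1000 + 24 = 1024
Is 1024 a perfect square? 32² = 1024 ✓
So (x, y) = (10, 32) is a solution.

x = 10, y = 32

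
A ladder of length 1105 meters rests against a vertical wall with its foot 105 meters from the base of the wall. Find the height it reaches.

The ladder, wall, and ground form a right triangle with hypotenuse 1105 and one leg 105.
By the Pythagorean theorem: h² = 1105² - 105² = 1221025 - 11025 = 1210000
h = √1210000 = 1100 meters

1100 meters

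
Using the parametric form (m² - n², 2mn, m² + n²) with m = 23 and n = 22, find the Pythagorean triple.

a = m² - n² = 23² - 22² = 529 - 484 = 45
b = 2mn = 2·23·22 = 1012
c = m² + n² = 529 + 484 = 1013
Verify: 45² + 1012² = 2025 + 1024144 = 1026169 = 1013² ✓

(45, 1012, 1013)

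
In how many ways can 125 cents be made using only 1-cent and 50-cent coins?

We need non-negative integers (x, y) with 1x + 50y = 125.
For each x from 0 to 125, check if (125 - 1x) is a non-negative multiple of 50.
Solutions (x, y): (25,2), (75,1), (125,0)
Count: 3

3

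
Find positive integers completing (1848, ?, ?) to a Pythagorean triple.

We need the other leg and hypotenuse such that 1848² + x² = c².
Take x = 2610, c = 3198: 1848² + 2610² = 3415104 + 6812100 = 10227204 = 3198² ✓
Triple: (2610, 1848, 3198)

(2610, 1848, 3198)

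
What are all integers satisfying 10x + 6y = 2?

Step 1: Compute gcd(10, 6) = 2.
Since 2 divides 2, solutions exist.

Step 2: Find a particular solution using extended Euclidean algorithm.
We get x₀ = -1, y₀ = 2.
Check: 10*-1 + 6*2 = 2 = 2 ✓

Step 3: Write the general solution.
x = -1 + (6/2)t = -1 + 3t
y = 2 - (10/2)t = 2 - 5t
for any integer t.

x = -1 + 3t, y = 2 - 5t for integer t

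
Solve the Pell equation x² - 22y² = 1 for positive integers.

We seek the smallest positive integers (x, y) with x² - 22y² = 1, i.e., x² = 22y² + 1.
Try successive y values:
y = 1: x² = 22·1² + 1 = 23, not a perfect square
y = 2: x² = 22·2² + 1 = 89, not a perfect square
y = 3: x² = 22·3² + 1 = 199, not a perfect square
... continuing the search (or via continued fractions) ...
y = 42: x² = 22·42² + 1 = 38809, x = 197 ✓

Verify: 197² - 22·42² = 38809 - 38808 = 1 ✓

x = 197, y = 42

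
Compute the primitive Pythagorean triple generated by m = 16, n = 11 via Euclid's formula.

a = m² - n² = 256 - 121 = 135
b = 2mn = 2·16·11 = 352
c = m² + n² = 256 + 121 = 377
Verify: 135² + 352² = 18225 + 123904 = 142129 = 377² ✓

(135, 352, 377)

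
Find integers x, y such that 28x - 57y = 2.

Step 1: Check solvability.
gcd(28, 57) = 1
Since 1 divides 2, solutions exist.

Step 2: Apply extended Euclidean algorithm to find gcd.
We find integers such that 28*x0 + 57*y0 = 1

Step 3: Scale the particular solution.
Multiply by 2/1 = 2:
x = -4, y = -2

Step 4: Verify.
28*(-4) - 57*(-2) = 2 = 2 ✓

x = -4, y = -2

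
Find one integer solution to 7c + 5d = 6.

Step 1: Check solvability.
gcd(7, 5) = 1
Since 1 divides 6, solutions exist.

Step 2: Apply extended Euclidean algorithm to find gcd.
We find integers such that 7*x0 + 5*y0 = 1

Step 3: Scale the particular solution.
Multiply by 6/1 = 6:
c = -12, d = 18

Step 4: Verify.
7*(-12) + 5*(18) = 6 = 6 ✓

c = -12, d = 18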